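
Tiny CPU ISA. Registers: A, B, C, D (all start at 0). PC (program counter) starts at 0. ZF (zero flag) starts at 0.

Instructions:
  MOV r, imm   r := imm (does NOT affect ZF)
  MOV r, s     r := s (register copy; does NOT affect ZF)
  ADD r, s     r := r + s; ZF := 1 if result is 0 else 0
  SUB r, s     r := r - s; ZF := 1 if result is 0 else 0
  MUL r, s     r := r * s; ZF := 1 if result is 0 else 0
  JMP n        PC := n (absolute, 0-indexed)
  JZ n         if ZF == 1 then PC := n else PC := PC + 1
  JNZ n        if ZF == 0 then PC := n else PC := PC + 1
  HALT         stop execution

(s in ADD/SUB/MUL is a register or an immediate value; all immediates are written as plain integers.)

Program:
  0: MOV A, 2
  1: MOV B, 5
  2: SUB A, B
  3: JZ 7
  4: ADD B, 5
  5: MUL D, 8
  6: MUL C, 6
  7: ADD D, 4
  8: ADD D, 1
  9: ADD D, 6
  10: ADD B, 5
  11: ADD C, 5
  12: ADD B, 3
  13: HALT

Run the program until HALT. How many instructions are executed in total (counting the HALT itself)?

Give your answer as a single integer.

Answer: 14

Derivation:
Step 1: PC=0 exec 'MOV A, 2'. After: A=2 B=0 C=0 D=0 ZF=0 PC=1
Step 2: PC=1 exec 'MOV B, 5'. After: A=2 B=5 C=0 D=0 ZF=0 PC=2
Step 3: PC=2 exec 'SUB A, B'. After: A=-3 B=5 C=0 D=0 ZF=0 PC=3
Step 4: PC=3 exec 'JZ 7'. After: A=-3 B=5 C=0 D=0 ZF=0 PC=4
Step 5: PC=4 exec 'ADD B, 5'. After: A=-3 B=10 C=0 D=0 ZF=0 PC=5
Step 6: PC=5 exec 'MUL D, 8'. After: A=-3 B=10 C=0 D=0 ZF=1 PC=6
Step 7: PC=6 exec 'MUL C, 6'. After: A=-3 B=10 C=0 D=0 ZF=1 PC=7
Step 8: PC=7 exec 'ADD D, 4'. After: A=-3 B=10 C=0 D=4 ZF=0 PC=8
Step 9: PC=8 exec 'ADD D, 1'. After: A=-3 B=10 C=0 D=5 ZF=0 PC=9
Step 10: PC=9 exec 'ADD D, 6'. After: A=-3 B=10 C=0 D=11 ZF=0 PC=10
Step 11: PC=10 exec 'ADD B, 5'. After: A=-3 B=15 C=0 D=11 ZF=0 PC=11
Step 12: PC=11 exec 'ADD C, 5'. After: A=-3 B=15 C=5 D=11 ZF=0 PC=12
Step 13: PC=12 exec 'ADD B, 3'. After: A=-3 B=18 C=5 D=11 ZF=0 PC=13
Step 14: PC=13 exec 'HALT'. After: A=-3 B=18 C=5 D=11 ZF=0 PC=13 HALTED
Total instructions executed: 14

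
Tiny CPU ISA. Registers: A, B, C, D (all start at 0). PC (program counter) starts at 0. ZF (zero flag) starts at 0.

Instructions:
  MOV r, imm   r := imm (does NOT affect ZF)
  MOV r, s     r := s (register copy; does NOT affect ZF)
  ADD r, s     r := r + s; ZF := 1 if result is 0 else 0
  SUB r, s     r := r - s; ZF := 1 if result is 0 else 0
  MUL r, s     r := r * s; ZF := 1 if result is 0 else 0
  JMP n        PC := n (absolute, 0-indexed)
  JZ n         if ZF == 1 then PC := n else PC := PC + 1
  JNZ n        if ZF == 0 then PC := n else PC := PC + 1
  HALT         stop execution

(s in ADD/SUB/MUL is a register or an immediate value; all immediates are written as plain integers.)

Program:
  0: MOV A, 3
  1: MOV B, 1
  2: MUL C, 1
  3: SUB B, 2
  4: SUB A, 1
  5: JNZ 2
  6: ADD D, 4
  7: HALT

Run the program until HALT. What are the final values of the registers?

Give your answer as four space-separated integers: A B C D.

Answer: 0 -5 0 4

Derivation:
Step 1: PC=0 exec 'MOV A, 3'. After: A=3 B=0 C=0 D=0 ZF=0 PC=1
Step 2: PC=1 exec 'MOV B, 1'. After: A=3 B=1 C=0 D=0 ZF=0 PC=2
Step 3: PC=2 exec 'MUL C, 1'. After: A=3 B=1 C=0 D=0 ZF=1 PC=3
Step 4: PC=3 exec 'SUB B, 2'. After: A=3 B=-1 C=0 D=0 ZF=0 PC=4
Step 5: PC=4 exec 'SUB A, 1'. After: A=2 B=-1 C=0 D=0 ZF=0 PC=5
Step 6: PC=5 exec 'JNZ 2'. After: A=2 B=-1 C=0 D=0 ZF=0 PC=2
Step 7: PC=2 exec 'MUL C, 1'. After: A=2 B=-1 C=0 D=0 ZF=1 PC=3
Step 8: PC=3 exec 'SUB B, 2'. After: A=2 B=-3 C=0 D=0 ZF=0 PC=4
Step 9: PC=4 exec 'SUB A, 1'. After: A=1 B=-3 C=0 D=0 ZF=0 PC=5
Step 10: PC=5 exec 'JNZ 2'. After: A=1 B=-3 C=0 D=0 ZF=0 PC=2
Step 11: PC=2 exec 'MUL C, 1'. After: A=1 B=-3 C=0 D=0 ZF=1 PC=3
Step 12: PC=3 exec 'SUB B, 2'. After: A=1 B=-5 C=0 D=0 ZF=0 PC=4
Step 13: PC=4 exec 'SUB A, 1'. After: A=0 B=-5 C=0 D=0 ZF=1 PC=5
Step 14: PC=5 exec 'JNZ 2'. After: A=0 B=-5 C=0 D=0 ZF=1 PC=6
Step 15: PC=6 exec 'ADD D, 4'. After: A=0 B=-5 C=0 D=4 ZF=0 PC=7
Step 16: PC=7 exec 'HALT'. After: A=0 B=-5 C=0 D=4 ZF=0 PC=7 HALTED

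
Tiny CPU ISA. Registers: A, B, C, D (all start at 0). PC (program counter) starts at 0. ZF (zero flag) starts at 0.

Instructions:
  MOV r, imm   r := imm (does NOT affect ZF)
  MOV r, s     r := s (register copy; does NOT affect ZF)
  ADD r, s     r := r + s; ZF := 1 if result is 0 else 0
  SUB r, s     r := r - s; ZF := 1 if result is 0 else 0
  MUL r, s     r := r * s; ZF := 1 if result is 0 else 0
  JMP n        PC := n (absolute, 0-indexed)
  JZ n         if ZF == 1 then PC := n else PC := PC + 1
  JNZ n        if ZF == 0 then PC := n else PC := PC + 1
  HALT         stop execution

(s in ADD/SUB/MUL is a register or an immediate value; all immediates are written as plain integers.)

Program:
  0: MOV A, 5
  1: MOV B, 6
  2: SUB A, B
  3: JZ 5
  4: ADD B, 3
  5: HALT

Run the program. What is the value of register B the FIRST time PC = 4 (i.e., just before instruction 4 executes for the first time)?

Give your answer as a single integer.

Step 1: PC=0 exec 'MOV A, 5'. After: A=5 B=0 C=0 D=0 ZF=0 PC=1
Step 2: PC=1 exec 'MOV B, 6'. After: A=5 B=6 C=0 D=0 ZF=0 PC=2
Step 3: PC=2 exec 'SUB A, B'. After: A=-1 B=6 C=0 D=0 ZF=0 PC=3
Step 4: PC=3 exec 'JZ 5'. After: A=-1 B=6 C=0 D=0 ZF=0 PC=4
First time PC=4: B=6

6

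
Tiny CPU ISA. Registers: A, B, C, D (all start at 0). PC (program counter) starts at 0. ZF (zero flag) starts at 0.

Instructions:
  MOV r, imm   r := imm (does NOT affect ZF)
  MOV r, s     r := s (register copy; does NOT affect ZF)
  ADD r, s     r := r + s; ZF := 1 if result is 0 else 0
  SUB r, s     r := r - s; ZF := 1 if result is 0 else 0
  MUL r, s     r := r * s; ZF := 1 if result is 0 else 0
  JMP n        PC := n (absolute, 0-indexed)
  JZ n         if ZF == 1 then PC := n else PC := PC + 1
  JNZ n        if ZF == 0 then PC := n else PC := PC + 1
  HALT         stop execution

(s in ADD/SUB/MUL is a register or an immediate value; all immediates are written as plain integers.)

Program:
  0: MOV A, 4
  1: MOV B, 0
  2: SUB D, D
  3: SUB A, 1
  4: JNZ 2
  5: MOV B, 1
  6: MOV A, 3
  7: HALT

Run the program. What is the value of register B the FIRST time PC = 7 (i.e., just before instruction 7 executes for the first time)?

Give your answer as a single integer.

Step 1: PC=0 exec 'MOV A, 4'. After: A=4 B=0 C=0 D=0 ZF=0 PC=1
Step 2: PC=1 exec 'MOV B, 0'. After: A=4 B=0 C=0 D=0 ZF=0 PC=2
Step 3: PC=2 exec 'SUB D, D'. After: A=4 B=0 C=0 D=0 ZF=1 PC=3
Step 4: PC=3 exec 'SUB A, 1'. After: A=3 B=0 C=0 D=0 ZF=0 PC=4
Step 5: PC=4 exec 'JNZ 2'. After: A=3 B=0 C=0 D=0 ZF=0 PC=2
Step 6: PC=2 exec 'SUB D, D'. After: A=3 B=0 C=0 D=0 ZF=1 PC=3
Step 7: PC=3 exec 'SUB A, 1'. After: A=2 B=0 C=0 D=0 ZF=0 PC=4
Step 8: PC=4 exec 'JNZ 2'. After: A=2 B=0 C=0 D=0 ZF=0 PC=2
Step 9: PC=2 exec 'SUB D, D'. After: A=2 B=0 C=0 D=0 ZF=1 PC=3
Step 10: PC=3 exec 'SUB A, 1'. After: A=1 B=0 C=0 D=0 ZF=0 PC=4
Step 11: PC=4 exec 'JNZ 2'. After: A=1 B=0 C=0 D=0 ZF=0 PC=2
Step 12: PC=2 exec 'SUB D, D'. After: A=1 B=0 C=0 D=0 ZF=1 PC=3
Step 13: PC=3 exec 'SUB A, 1'. After: A=0 B=0 C=0 D=0 ZF=1 PC=4
Step 14: PC=4 exec 'JNZ 2'. After: A=0 B=0 C=0 D=0 ZF=1 PC=5
Step 15: PC=5 exec 'MOV B, 1'. After: A=0 B=1 C=0 D=0 ZF=1 PC=6
Step 16: PC=6 exec 'MOV A, 3'. After: A=3 B=1 C=0 D=0 ZF=1 PC=7
First time PC=7: B=1

1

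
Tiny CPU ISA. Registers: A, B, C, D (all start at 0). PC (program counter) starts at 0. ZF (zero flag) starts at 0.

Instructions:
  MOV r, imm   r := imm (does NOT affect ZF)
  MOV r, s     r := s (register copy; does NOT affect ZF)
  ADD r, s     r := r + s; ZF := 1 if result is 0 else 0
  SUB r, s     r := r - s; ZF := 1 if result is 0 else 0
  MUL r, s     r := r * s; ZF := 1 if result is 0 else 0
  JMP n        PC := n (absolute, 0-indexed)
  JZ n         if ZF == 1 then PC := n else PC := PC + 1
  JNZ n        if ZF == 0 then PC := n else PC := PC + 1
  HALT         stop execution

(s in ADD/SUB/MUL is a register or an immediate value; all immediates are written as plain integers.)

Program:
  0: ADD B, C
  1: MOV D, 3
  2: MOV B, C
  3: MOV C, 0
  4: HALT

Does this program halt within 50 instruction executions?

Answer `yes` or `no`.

Answer: yes

Derivation:
Step 1: PC=0 exec 'ADD B, C'. After: A=0 B=0 C=0 D=0 ZF=1 PC=1
Step 2: PC=1 exec 'MOV D, 3'. After: A=0 B=0 C=0 D=3 ZF=1 PC=2
Step 3: PC=2 exec 'MOV B, C'. After: A=0 B=0 C=0 D=3 ZF=1 PC=3
Step 4: PC=3 exec 'MOV C, 0'. After: A=0 B=0 C=0 D=3 ZF=1 PC=4
Step 5: PC=4 exec 'HALT'. After: A=0 B=0 C=0 D=3 ZF=1 PC=4 HALTED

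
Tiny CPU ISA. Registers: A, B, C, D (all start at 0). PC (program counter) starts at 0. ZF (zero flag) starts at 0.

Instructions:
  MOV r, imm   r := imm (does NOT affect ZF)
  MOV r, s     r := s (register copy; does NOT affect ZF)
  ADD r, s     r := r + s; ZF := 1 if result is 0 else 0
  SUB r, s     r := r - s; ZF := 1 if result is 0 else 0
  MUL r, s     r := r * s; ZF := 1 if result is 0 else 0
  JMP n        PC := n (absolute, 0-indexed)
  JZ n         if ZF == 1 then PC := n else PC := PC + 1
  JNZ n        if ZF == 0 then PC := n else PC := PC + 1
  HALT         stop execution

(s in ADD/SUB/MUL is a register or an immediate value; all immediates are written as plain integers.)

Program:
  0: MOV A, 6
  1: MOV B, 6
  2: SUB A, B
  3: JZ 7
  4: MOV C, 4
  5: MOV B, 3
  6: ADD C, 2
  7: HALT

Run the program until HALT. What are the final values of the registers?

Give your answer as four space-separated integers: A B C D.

Answer: 0 6 0 0

Derivation:
Step 1: PC=0 exec 'MOV A, 6'. After: A=6 B=0 C=0 D=0 ZF=0 PC=1
Step 2: PC=1 exec 'MOV B, 6'. After: A=6 B=6 C=0 D=0 ZF=0 PC=2
Step 3: PC=2 exec 'SUB A, B'. After: A=0 B=6 C=0 D=0 ZF=1 PC=3
Step 4: PC=3 exec 'JZ 7'. After: A=0 B=6 C=0 D=0 ZF=1 PC=7
Step 5: PC=7 exec 'HALT'. After: A=0 B=6 C=0 D=0 ZF=1 PC=7 HALTED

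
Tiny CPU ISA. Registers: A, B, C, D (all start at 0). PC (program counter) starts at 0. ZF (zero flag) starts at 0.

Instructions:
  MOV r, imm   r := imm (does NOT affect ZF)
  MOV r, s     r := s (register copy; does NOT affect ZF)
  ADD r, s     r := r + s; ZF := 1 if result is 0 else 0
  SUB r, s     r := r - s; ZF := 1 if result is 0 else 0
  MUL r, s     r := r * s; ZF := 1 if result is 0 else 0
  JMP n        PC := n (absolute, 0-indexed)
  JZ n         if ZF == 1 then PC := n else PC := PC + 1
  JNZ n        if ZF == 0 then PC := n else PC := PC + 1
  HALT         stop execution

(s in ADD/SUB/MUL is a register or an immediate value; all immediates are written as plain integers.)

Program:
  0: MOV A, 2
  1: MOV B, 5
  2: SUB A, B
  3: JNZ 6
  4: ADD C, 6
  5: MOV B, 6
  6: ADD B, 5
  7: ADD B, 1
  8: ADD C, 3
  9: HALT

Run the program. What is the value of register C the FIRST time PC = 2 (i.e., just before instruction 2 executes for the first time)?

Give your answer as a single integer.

Step 1: PC=0 exec 'MOV A, 2'. After: A=2 B=0 C=0 D=0 ZF=0 PC=1
Step 2: PC=1 exec 'MOV B, 5'. After: A=2 B=5 C=0 D=0 ZF=0 PC=2
First time PC=2: C=0

0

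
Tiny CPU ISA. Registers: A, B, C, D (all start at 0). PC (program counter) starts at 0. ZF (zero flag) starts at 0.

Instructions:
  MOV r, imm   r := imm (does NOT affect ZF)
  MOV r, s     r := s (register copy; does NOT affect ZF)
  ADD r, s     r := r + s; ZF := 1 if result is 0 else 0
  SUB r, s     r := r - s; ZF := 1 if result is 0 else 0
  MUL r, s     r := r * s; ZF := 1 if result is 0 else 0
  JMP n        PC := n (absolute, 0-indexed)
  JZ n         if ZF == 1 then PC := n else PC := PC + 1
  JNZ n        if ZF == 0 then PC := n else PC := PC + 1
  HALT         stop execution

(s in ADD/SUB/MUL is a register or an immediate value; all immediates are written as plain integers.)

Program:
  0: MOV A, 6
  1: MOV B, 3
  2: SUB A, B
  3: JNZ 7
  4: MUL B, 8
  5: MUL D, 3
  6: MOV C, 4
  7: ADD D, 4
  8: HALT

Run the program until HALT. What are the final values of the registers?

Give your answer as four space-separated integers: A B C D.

Answer: 3 3 0 4

Derivation:
Step 1: PC=0 exec 'MOV A, 6'. After: A=6 B=0 C=0 D=0 ZF=0 PC=1
Step 2: PC=1 exec 'MOV B, 3'. After: A=6 B=3 C=0 D=0 ZF=0 PC=2
Step 3: PC=2 exec 'SUB A, B'. After: A=3 B=3 C=0 D=0 ZF=0 PC=3
Step 4: PC=3 exec 'JNZ 7'. After: A=3 B=3 C=0 D=0 ZF=0 PC=7
Step 5: PC=7 exec 'ADD D, 4'. After: A=3 B=3 C=0 D=4 ZF=0 PC=8
Step 6: PC=8 exec 'HALT'. After: A=3 B=3 C=0 D=4 ZF=0 PC=8 HALTED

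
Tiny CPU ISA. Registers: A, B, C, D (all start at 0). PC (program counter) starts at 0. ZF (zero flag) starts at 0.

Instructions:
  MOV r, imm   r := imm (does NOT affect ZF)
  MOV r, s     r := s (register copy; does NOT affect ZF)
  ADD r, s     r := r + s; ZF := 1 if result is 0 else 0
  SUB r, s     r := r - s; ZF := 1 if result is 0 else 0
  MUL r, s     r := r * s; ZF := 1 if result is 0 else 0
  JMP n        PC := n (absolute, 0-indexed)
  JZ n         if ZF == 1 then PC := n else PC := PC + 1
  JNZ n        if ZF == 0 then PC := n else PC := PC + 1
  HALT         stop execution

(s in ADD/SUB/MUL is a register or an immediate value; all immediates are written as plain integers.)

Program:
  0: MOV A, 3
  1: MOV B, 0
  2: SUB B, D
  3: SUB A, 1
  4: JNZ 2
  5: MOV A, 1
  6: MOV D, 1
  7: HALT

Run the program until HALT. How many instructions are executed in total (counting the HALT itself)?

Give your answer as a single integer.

Answer: 14

Derivation:
Step 1: PC=0 exec 'MOV A, 3'. After: A=3 B=0 C=0 D=0 ZF=0 PC=1
Step 2: PC=1 exec 'MOV B, 0'. After: A=3 B=0 C=0 D=0 ZF=0 PC=2
Step 3: PC=2 exec 'SUB B, D'. After: A=3 B=0 C=0 D=0 ZF=1 PC=3
Step 4: PC=3 exec 'SUB A, 1'. After: A=2 B=0 C=0 D=0 ZF=0 PC=4
Step 5: PC=4 exec 'JNZ 2'. After: A=2 B=0 C=0 D=0 ZF=0 PC=2
Step 6: PC=2 exec 'SUB B, D'. After: A=2 B=0 C=0 D=0 ZF=1 PC=3
Step 7: PC=3 exec 'SUB A, 1'. After: A=1 B=0 C=0 D=0 ZF=0 PC=4
Step 8: PC=4 exec 'JNZ 2'. After: A=1 B=0 C=0 D=0 ZF=0 PC=2
Step 9: PC=2 exec 'SUB B, D'. After: A=1 B=0 C=0 D=0 ZF=1 PC=3
Step 10: PC=3 exec 'SUB A, 1'. After: A=0 B=0 C=0 D=0 ZF=1 PC=4
Step 11: PC=4 exec 'JNZ 2'. After: A=0 B=0 C=0 D=0 ZF=1 PC=5
Step 12: PC=5 exec 'MOV A, 1'. After: A=1 B=0 C=0 D=0 ZF=1 PC=6
Step 13: PC=6 exec 'MOV D, 1'. After: A=1 B=0 C=0 D=1 ZF=1 PC=7
Step 14: PC=7 exec 'HALT'. After: A=1 B=0 C=0 D=1 ZF=1 PC=7 HALTED
Total instructions executed: 14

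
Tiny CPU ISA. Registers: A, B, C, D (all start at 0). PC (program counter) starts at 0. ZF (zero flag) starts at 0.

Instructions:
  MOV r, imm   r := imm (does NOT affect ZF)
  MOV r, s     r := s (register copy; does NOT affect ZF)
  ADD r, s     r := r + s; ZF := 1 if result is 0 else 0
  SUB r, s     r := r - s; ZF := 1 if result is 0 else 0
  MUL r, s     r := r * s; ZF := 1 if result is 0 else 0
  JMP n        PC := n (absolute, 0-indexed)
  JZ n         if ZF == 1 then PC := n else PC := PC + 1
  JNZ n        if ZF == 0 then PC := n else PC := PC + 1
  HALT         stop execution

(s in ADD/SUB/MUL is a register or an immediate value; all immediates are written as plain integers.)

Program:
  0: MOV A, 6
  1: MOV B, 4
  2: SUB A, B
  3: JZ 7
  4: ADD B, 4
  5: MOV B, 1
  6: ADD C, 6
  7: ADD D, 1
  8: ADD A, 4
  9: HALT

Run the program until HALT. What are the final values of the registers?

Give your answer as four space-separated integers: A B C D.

Step 1: PC=0 exec 'MOV A, 6'. After: A=6 B=0 C=0 D=0 ZF=0 PC=1
Step 2: PC=1 exec 'MOV B, 4'. After: A=6 B=4 C=0 D=0 ZF=0 PC=2
Step 3: PC=2 exec 'SUB A, B'. After: A=2 B=4 C=0 D=0 ZF=0 PC=3
Step 4: PC=3 exec 'JZ 7'. After: A=2 B=4 C=0 D=0 ZF=0 PC=4
Step 5: PC=4 exec 'ADD B, 4'. After: A=2 B=8 C=0 D=0 ZF=0 PC=5
Step 6: PC=5 exec 'MOV B, 1'. After: A=2 B=1 C=0 D=0 ZF=0 PC=6
Step 7: PC=6 exec 'ADD C, 6'. After: A=2 B=1 C=6 D=0 ZF=0 PC=7
Step 8: PC=7 exec 'ADD D, 1'. After: A=2 B=1 C=6 D=1 ZF=0 PC=8
Step 9: PC=8 exec 'ADD A, 4'. After: A=6 B=1 C=6 D=1 ZF=0 PC=9
Step 10: PC=9 exec 'HALT'. After: A=6 B=1 C=6 D=1 ZF=0 PC=9 HALTED

Answer: 6 1 6 1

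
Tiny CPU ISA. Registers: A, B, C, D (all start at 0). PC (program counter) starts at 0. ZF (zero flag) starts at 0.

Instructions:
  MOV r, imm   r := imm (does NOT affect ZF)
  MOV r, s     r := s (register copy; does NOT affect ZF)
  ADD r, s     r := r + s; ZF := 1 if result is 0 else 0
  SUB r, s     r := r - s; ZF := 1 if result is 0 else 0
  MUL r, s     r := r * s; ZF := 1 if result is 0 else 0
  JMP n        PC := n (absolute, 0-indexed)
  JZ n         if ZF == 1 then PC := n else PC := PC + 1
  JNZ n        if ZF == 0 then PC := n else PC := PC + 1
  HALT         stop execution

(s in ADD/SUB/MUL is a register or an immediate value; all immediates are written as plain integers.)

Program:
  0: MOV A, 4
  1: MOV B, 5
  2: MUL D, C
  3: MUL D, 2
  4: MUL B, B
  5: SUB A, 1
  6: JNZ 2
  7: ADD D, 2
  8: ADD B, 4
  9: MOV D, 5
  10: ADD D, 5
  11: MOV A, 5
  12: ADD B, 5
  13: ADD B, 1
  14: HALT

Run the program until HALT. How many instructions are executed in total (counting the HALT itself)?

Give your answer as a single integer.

Step 1: PC=0 exec 'MOV A, 4'. After: A=4 B=0 C=0 D=0 ZF=0 PC=1
Step 2: PC=1 exec 'MOV B, 5'. After: A=4 B=5 C=0 D=0 ZF=0 PC=2
Step 3: PC=2 exec 'MUL D, C'. After: A=4 B=5 C=0 D=0 ZF=1 PC=3
Step 4: PC=3 exec 'MUL D, 2'. After: A=4 B=5 C=0 D=0 ZF=1 PC=4
Step 5: PC=4 exec 'MUL B, B'. After: A=4 B=25 C=0 D=0 ZF=0 PC=5
Step 6: PC=5 exec 'SUB A, 1'. After: A=3 B=25 C=0 D=0 ZF=0 PC=6
Step 7: PC=6 exec 'JNZ 2'. After: A=3 B=25 C=0 D=0 ZF=0 PC=2
Step 8: PC=2 exec 'MUL D, C'. After: A=3 B=25 C=0 D=0 ZF=1 PC=3
Step 9: PC=3 exec 'MUL D, 2'. After: A=3 B=25 C=0 D=0 ZF=1 PC=4
Step 10: PC=4 exec 'MUL B, B'. After: A=3 B=625 C=0 D=0 ZF=0 PC=5
Step 11: PC=5 exec 'SUB A, 1'. After: A=2 B=625 C=0 D=0 ZF=0 PC=6
Step 12: PC=6 exec 'JNZ 2'. After: A=2 B=625 C=0 D=0 ZF=0 PC=2
Step 13: PC=2 exec 'MUL D, C'. After: A=2 B=625 C=0 D=0 ZF=1 PC=3
Step 14: PC=3 exec 'MUL D, 2'. After: A=2 B=625 C=0 D=0 ZF=1 PC=4
Step 15: PC=4 exec 'MUL B, B'. After: A=2 B=390625 C=0 D=0 ZF=0 PC=5
Step 16: PC=5 exec 'SUB A, 1'. After: A=1 B=390625 C=0 D=0 ZF=0 PC=6
Step 17: PC=6 exec 'JNZ 2'. After: A=1 B=390625 C=0 D=0 ZF=0 PC=2
Step 18: PC=2 exec 'MUL D, C'. After: A=1 B=390625 C=0 D=0 ZF=1 PC=3
Step 19: PC=3 exec 'MUL D, 2'. After: A=1 B=390625 C=0 D=0 ZF=1 PC=4
Step 20: PC=4 exec 'MUL B, B'. After: A=1 B=152587890625 C=0 D=0 ZF=0 PC=5
Step 21: PC=5 exec 'SUB A, 1'. After: A=0 B=152587890625 C=0 D=0 ZF=1 PC=6
Step 22: PC=6 exec 'JNZ 2'. After: A=0 B=152587890625 C=0 D=0 ZF=1 PC=7
Step 23: PC=7 exec 'ADD D, 2'. After: A=0 B=152587890625 C=0 D=2 ZF=0 PC=8
Step 24: PC=8 exec 'ADD B, 4'. After: A=0 B=152587890629 C=0 D=2 ZF=0 PC=9
Step 25: PC=9 exec 'MOV D, 5'. After: A=0 B=152587890629 C=0 D=5 ZF=0 PC=10
Step 26: PC=10 exec 'ADD D, 5'. After: A=0 B=152587890629 C=0 D=10 ZF=0 PC=11
Step 27: PC=11 exec 'MOV A, 5'. After: A=5 B=152587890629 C=0 D=10 ZF=0 PC=12
Step 28: PC=12 exec 'ADD B, 5'. After: A=5 B=152587890634 C=0 D=10 ZF=0 PC=13
Step 29: PC=13 exec 'ADD B, 1'. After: A=5 B=152587890635 C=0 D=10 ZF=0 PC=14
Step 30: PC=14 exec 'HALT'. After: A=5 B=152587890635 C=0 D=10 ZF=0 PC=14 HALTED
Total instructions executed: 30

Answer: 30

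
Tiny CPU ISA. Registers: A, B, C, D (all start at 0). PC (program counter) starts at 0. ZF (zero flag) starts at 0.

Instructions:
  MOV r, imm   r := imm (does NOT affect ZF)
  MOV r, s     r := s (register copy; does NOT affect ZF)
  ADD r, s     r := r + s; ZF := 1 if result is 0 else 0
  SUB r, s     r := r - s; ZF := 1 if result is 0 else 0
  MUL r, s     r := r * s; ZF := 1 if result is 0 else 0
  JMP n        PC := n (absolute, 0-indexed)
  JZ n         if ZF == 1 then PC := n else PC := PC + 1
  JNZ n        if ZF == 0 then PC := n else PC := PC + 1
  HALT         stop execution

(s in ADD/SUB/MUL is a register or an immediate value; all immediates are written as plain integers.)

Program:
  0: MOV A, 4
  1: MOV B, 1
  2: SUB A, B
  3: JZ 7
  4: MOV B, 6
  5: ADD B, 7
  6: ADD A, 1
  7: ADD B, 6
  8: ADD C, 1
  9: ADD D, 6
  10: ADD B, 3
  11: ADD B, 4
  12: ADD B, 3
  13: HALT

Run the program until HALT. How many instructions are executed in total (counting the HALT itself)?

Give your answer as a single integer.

Answer: 14

Derivation:
Step 1: PC=0 exec 'MOV A, 4'. After: A=4 B=0 C=0 D=0 ZF=0 PC=1
Step 2: PC=1 exec 'MOV B, 1'. After: A=4 B=1 C=0 D=0 ZF=0 PC=2
Step 3: PC=2 exec 'SUB A, B'. After: A=3 B=1 C=0 D=0 ZF=0 PC=3
Step 4: PC=3 exec 'JZ 7'. After: A=3 B=1 C=0 D=0 ZF=0 PC=4
Step 5: PC=4 exec 'MOV B, 6'. After: A=3 B=6 C=0 D=0 ZF=0 PC=5
Step 6: PC=5 exec 'ADD B, 7'. After: A=3 B=13 C=0 D=0 ZF=0 PC=6
Step 7: PC=6 exec 'ADD A, 1'. After: A=4 B=13 C=0 D=0 ZF=0 PC=7
Step 8: PC=7 exec 'ADD B, 6'. After: A=4 B=19 C=0 D=0 ZF=0 PC=8
Step 9: PC=8 exec 'ADD C, 1'. After: A=4 B=19 C=1 D=0 ZF=0 PC=9
Step 10: PC=9 exec 'ADD D, 6'. After: A=4 B=19 C=1 D=6 ZF=0 PC=10
Step 11: PC=10 exec 'ADD B, 3'. After: A=4 B=22 C=1 D=6 ZF=0 PC=11
Step 12: PC=11 exec 'ADD B, 4'. After: A=4 B=26 C=1 D=6 ZF=0 PC=12
Step 13: PC=12 exec 'ADD B, 3'. After: A=4 B=29 C=1 D=6 ZF=0 PC=13
Step 14: PC=13 exec 'HALT'. After: A=4 B=29 C=1 D=6 ZF=0 PC=13 HALTED
Total instructions executed: 14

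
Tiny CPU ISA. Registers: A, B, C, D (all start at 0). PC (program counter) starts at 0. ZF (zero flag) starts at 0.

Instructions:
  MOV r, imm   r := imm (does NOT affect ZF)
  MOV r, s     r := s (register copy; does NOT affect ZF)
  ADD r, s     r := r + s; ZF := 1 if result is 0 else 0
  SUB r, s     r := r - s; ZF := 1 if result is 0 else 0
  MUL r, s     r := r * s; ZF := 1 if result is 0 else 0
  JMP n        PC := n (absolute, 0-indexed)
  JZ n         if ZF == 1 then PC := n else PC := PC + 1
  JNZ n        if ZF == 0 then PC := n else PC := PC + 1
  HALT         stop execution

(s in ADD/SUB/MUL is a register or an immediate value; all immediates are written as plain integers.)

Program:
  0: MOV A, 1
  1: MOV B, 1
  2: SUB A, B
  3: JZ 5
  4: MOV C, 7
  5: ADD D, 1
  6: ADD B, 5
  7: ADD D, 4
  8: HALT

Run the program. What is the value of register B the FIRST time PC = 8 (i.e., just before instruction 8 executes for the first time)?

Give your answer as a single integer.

Step 1: PC=0 exec 'MOV A, 1'. After: A=1 B=0 C=0 D=0 ZF=0 PC=1
Step 2: PC=1 exec 'MOV B, 1'. After: A=1 B=1 C=0 D=0 ZF=0 PC=2
Step 3: PC=2 exec 'SUB A, B'. After: A=0 B=1 C=0 D=0 ZF=1 PC=3
Step 4: PC=3 exec 'JZ 5'. After: A=0 B=1 C=0 D=0 ZF=1 PC=5
Step 5: PC=5 exec 'ADD D, 1'. After: A=0 B=1 C=0 D=1 ZF=0 PC=6
Step 6: PC=6 exec 'ADD B, 5'. After: A=0 B=6 C=0 D=1 ZF=0 PC=7
Step 7: PC=7 exec 'ADD D, 4'. After: A=0 B=6 C=0 D=5 ZF=0 PC=8
First time PC=8: B=6

6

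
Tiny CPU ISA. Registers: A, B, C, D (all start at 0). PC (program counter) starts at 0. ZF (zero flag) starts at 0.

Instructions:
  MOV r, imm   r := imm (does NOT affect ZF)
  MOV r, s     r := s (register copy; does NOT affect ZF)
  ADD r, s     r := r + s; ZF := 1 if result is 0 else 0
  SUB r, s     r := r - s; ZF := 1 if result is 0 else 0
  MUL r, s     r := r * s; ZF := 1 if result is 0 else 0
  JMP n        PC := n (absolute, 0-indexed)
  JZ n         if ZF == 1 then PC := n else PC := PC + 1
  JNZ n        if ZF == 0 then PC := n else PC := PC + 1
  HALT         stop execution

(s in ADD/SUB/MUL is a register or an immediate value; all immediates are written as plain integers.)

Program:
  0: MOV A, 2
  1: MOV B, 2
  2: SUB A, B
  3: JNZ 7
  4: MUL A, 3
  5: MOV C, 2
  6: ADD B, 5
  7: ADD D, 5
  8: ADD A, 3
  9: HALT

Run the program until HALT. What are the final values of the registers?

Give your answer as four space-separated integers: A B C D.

Step 1: PC=0 exec 'MOV A, 2'. After: A=2 B=0 C=0 D=0 ZF=0 PC=1
Step 2: PC=1 exec 'MOV B, 2'. After: A=2 B=2 C=0 D=0 ZF=0 PC=2
Step 3: PC=2 exec 'SUB A, B'. After: A=0 B=2 C=0 D=0 ZF=1 PC=3
Step 4: PC=3 exec 'JNZ 7'. After: A=0 B=2 C=0 D=0 ZF=1 PC=4
Step 5: PC=4 exec 'MUL A, 3'. After: A=0 B=2 C=0 D=0 ZF=1 PC=5
Step 6: PC=5 exec 'MOV C, 2'. After: A=0 B=2 C=2 D=0 ZF=1 PC=6
Step 7: PC=6 exec 'ADD B, 5'. After: A=0 B=7 C=2 D=0 ZF=0 PC=7
Step 8: PC=7 exec 'ADD D, 5'. After: A=0 B=7 C=2 D=5 ZF=0 PC=8
Step 9: PC=8 exec 'ADD A, 3'. After: A=3 B=7 C=2 D=5 ZF=0 PC=9
Step 10: PC=9 exec 'HALT'. After: A=3 B=7 C=2 D=5 ZF=0 PC=9 HALTED

Answer: 3 7 2 5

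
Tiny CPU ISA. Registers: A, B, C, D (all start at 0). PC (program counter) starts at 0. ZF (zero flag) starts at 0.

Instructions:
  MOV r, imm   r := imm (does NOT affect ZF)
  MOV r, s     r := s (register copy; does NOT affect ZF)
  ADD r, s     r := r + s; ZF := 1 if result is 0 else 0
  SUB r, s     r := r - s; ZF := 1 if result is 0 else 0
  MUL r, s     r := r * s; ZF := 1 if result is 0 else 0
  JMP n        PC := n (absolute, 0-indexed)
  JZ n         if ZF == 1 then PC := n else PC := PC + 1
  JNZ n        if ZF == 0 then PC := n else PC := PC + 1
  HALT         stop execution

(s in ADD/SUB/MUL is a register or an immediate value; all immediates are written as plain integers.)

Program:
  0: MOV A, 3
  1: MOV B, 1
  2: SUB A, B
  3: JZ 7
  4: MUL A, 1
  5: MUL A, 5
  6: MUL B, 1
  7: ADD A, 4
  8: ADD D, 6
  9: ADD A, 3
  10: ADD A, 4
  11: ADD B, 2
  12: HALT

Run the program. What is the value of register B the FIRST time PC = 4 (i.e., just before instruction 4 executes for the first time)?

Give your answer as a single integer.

Step 1: PC=0 exec 'MOV A, 3'. After: A=3 B=0 C=0 D=0 ZF=0 PC=1
Step 2: PC=1 exec 'MOV B, 1'. After: A=3 B=1 C=0 D=0 ZF=0 PC=2
Step 3: PC=2 exec 'SUB A, B'. After: A=2 B=1 C=0 D=0 ZF=0 PC=3
Step 4: PC=3 exec 'JZ 7'. After: A=2 B=1 C=0 D=0 ZF=0 PC=4
First time PC=4: B=1

1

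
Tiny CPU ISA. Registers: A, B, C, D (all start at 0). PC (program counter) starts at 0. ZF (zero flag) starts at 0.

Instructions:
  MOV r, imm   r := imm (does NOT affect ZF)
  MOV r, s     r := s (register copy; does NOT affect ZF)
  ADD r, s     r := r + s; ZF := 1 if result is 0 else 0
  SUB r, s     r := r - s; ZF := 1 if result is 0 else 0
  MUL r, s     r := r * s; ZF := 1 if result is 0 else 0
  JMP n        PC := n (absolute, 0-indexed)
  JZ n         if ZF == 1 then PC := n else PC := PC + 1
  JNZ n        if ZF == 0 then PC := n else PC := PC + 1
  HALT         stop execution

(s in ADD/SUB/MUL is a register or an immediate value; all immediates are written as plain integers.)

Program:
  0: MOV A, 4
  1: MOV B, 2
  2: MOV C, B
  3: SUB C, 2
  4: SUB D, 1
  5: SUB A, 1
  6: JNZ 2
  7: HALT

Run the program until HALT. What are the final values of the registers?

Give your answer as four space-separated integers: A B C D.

Answer: 0 2 0 -4

Derivation:
Step 1: PC=0 exec 'MOV A, 4'. After: A=4 B=0 C=0 D=0 ZF=0 PC=1
Step 2: PC=1 exec 'MOV B, 2'. After: A=4 B=2 C=0 D=0 ZF=0 PC=2
Step 3: PC=2 exec 'MOV C, B'. After: A=4 B=2 C=2 D=0 ZF=0 PC=3
Step 4: PC=3 exec 'SUB C, 2'. After: A=4 B=2 C=0 D=0 ZF=1 PC=4
Step 5: PC=4 exec 'SUB D, 1'. After: A=4 B=2 C=0 D=-1 ZF=0 PC=5
Step 6: PC=5 exec 'SUB A, 1'. After: A=3 B=2 C=0 D=-1 ZF=0 PC=6
Step 7: PC=6 exec 'JNZ 2'. After: A=3 B=2 C=0 D=-1 ZF=0 PC=2
Step 8: PC=2 exec 'MOV C, B'. After: A=3 B=2 C=2 D=-1 ZF=0 PC=3
Step 9: PC=3 exec 'SUB C, 2'. After: A=3 B=2 C=0 D=-1 ZF=1 PC=4
Step 10: PC=4 exec 'SUB D, 1'. After: A=3 B=2 C=0 D=-2 ZF=0 PC=5
Step 11: PC=5 exec 'SUB A, 1'. After: A=2 B=2 C=0 D=-2 ZF=0 PC=6
Step 12: PC=6 exec 'JNZ 2'. After: A=2 B=2 C=0 D=-2 ZF=0 PC=2
Step 13: PC=2 exec 'MOV C, B'. After: A=2 B=2 C=2 D=-2 ZF=0 PC=3
Step 14: PC=3 exec 'SUB C, 2'. After: A=2 B=2 C=0 D=-2 ZF=1 PC=4
Step 15: PC=4 exec 'SUB D, 1'. After: A=2 B=2 C=0 D=-3 ZF=0 PC=5
Step 16: PC=5 exec 'SUB A, 1'. After: A=1 B=2 C=0 D=-3 ZF=0 PC=6
Step 17: PC=6 exec 'JNZ 2'. After: A=1 B=2 C=0 D=-3 ZF=0 PC=2
Step 18: PC=2 exec 'MOV C, B'. After: A=1 B=2 C=2 D=-3 ZF=0 PC=3
Step 19: PC=3 exec 'SUB C, 2'. After: A=1 B=2 C=0 D=-3 ZF=1 PC=4
Step 20: PC=4 exec 'SUB D, 1'. After: A=1 B=2 C=0 D=-4 ZF=0 PC=5
Step 21: PC=5 exec 'SUB A, 1'. After: A=0 B=2 C=0 D=-4 ZF=1 PC=6
Step 22: PC=6 exec 'JNZ 2'. After: A=0 B=2 C=0 D=-4 ZF=1 PC=7
Step 23: PC=7 exec 'HALT'. After: A=0 B=2 C=0 D=-4 ZF=1 PC=7 HALTED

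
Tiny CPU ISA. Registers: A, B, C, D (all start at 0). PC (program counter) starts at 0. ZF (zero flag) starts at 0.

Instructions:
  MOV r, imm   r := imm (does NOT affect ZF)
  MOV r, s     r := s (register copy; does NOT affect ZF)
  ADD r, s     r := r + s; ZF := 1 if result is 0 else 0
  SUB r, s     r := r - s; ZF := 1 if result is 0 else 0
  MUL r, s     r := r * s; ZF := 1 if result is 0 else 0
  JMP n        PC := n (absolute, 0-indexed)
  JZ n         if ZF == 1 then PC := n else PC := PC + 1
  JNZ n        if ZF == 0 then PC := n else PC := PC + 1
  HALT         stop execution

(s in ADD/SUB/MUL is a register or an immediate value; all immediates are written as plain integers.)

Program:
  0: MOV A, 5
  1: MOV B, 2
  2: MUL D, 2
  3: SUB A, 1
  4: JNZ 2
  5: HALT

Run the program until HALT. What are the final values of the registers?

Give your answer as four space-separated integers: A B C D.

Step 1: PC=0 exec 'MOV A, 5'. After: A=5 B=0 C=0 D=0 ZF=0 PC=1
Step 2: PC=1 exec 'MOV B, 2'. After: A=5 B=2 C=0 D=0 ZF=0 PC=2
Step 3: PC=2 exec 'MUL D, 2'. After: A=5 B=2 C=0 D=0 ZF=1 PC=3
Step 4: PC=3 exec 'SUB A, 1'. After: A=4 B=2 C=0 D=0 ZF=0 PC=4
Step 5: PC=4 exec 'JNZ 2'. After: A=4 B=2 C=0 D=0 ZF=0 PC=2
Step 6: PC=2 exec 'MUL D, 2'. After: A=4 B=2 C=0 D=0 ZF=1 PC=3
Step 7: PC=3 exec 'SUB A, 1'. After: A=3 B=2 C=0 D=0 ZF=0 PC=4
Step 8: PC=4 exec 'JNZ 2'. After: A=3 B=2 C=0 D=0 ZF=0 PC=2
Step 9: PC=2 exec 'MUL D, 2'. After: A=3 B=2 C=0 D=0 ZF=1 PC=3
Step 10: PC=3 exec 'SUB A, 1'. After: A=2 B=2 C=0 D=0 ZF=0 PC=4
Step 11: PC=4 exec 'JNZ 2'. After: A=2 B=2 C=0 D=0 ZF=0 PC=2
Step 12: PC=2 exec 'MUL D, 2'. After: A=2 B=2 C=0 D=0 ZF=1 PC=3
Step 13: PC=3 exec 'SUB A, 1'. After: A=1 B=2 C=0 D=0 ZF=0 PC=4
Step 14: PC=4 exec 'JNZ 2'. After: A=1 B=2 C=0 D=0 ZF=0 PC=2
Step 15: PC=2 exec 'MUL D, 2'. After: A=1 B=2 C=0 D=0 ZF=1 PC=3
Step 16: PC=3 exec 'SUB A, 1'. After: A=0 B=2 C=0 D=0 ZF=1 PC=4
Step 17: PC=4 exec 'JNZ 2'. After: A=0 B=2 C=0 D=0 ZF=1 PC=5
Step 18: PC=5 exec 'HALT'. After: A=0 B=2 C=0 D=0 ZF=1 PC=5 HALTED

Answer: 0 2 0 0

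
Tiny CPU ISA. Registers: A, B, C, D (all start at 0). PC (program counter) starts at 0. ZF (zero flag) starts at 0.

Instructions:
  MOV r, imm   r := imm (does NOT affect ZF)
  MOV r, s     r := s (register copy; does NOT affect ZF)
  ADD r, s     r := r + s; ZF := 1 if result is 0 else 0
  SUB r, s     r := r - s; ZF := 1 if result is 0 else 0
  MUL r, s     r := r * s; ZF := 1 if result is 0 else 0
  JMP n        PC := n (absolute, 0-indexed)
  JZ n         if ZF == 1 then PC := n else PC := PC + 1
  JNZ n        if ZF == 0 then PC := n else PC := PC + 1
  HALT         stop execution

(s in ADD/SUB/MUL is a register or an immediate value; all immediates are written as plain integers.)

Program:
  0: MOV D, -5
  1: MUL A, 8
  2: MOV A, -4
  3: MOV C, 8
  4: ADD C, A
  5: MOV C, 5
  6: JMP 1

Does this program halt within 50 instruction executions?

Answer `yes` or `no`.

Step 1: PC=0 exec 'MOV D, -5'. After: A=0 B=0 C=0 D=-5 ZF=0 PC=1
Step 2: PC=1 exec 'MUL A, 8'. After: A=0 B=0 C=0 D=-5 ZF=1 PC=2
Step 3: PC=2 exec 'MOV A, -4'. After: A=-4 B=0 C=0 D=-5 ZF=1 PC=3
Step 4: PC=3 exec 'MOV C, 8'. After: A=-4 B=0 C=8 D=-5 ZF=1 PC=4
Step 5: PC=4 exec 'ADD C, A'. After: A=-4 B=0 C=4 D=-5 ZF=0 PC=5
Step 6: PC=5 exec 'MOV C, 5'. After: A=-4 B=0 C=5 D=-5 ZF=0 PC=6
Step 7: PC=6 exec 'JMP 1'. After: A=-4 B=0 C=5 D=-5 ZF=0 PC=1
Step 8: PC=1 exec 'MUL A, 8'. After: A=-32 B=0 C=5 D=-5 ZF=0 PC=2
Step 9: PC=2 exec 'MOV A, -4'. After: A=-4 B=0 C=5 D=-5 ZF=0 PC=3
Step 10: PC=3 exec 'MOV C, 8'. After: A=-4 B=0 C=8 D=-5 ZF=0 PC=4
Step 11: PC=4 exec 'ADD C, A'. After: A=-4 B=0 C=4 D=-5 ZF=0 PC=5
State after step 11 equals state after step 5: the program is in a cycle of length 6 and will never halt.

Answer: no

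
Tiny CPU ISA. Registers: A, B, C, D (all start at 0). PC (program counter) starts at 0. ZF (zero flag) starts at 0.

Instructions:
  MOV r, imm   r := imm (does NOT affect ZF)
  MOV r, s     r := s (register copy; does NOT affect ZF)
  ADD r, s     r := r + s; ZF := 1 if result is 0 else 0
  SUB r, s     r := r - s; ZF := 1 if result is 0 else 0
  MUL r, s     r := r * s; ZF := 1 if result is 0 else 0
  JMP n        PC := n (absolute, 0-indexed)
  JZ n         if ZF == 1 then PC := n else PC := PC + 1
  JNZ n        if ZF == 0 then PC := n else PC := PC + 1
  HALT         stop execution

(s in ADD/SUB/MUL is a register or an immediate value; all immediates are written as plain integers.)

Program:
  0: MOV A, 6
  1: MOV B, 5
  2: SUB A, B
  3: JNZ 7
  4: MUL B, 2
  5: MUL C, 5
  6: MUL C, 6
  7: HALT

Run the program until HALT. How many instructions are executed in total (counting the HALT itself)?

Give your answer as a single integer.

Answer: 5

Derivation:
Step 1: PC=0 exec 'MOV A, 6'. After: A=6 B=0 C=0 D=0 ZF=0 PC=1
Step 2: PC=1 exec 'MOV B, 5'. After: A=6 B=5 C=0 D=0 ZF=0 PC=2
Step 3: PC=2 exec 'SUB A, B'. After: A=1 B=5 C=0 D=0 ZF=0 PC=3
Step 4: PC=3 exec 'JNZ 7'. After: A=1 B=5 C=0 D=0 ZF=0 PC=7
Step 5: PC=7 exec 'HALT'. After: A=1 B=5 C=0 D=0 ZF=0 PC=7 HALTED
Total instructions executed: 5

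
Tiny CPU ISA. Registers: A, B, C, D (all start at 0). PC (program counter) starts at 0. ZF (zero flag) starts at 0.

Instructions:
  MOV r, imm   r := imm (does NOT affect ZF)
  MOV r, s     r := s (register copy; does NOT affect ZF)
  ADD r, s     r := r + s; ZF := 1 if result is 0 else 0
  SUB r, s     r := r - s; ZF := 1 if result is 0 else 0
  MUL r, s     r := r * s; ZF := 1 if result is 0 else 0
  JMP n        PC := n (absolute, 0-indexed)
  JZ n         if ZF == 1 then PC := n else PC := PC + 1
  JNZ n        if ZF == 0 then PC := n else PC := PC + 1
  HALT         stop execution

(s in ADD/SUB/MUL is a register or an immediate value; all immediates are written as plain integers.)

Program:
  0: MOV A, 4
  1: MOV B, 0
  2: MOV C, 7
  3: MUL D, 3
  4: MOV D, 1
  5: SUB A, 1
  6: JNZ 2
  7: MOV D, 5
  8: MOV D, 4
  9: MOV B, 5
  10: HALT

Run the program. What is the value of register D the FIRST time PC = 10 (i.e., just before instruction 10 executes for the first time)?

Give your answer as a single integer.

Step 1: PC=0 exec 'MOV A, 4'. After: A=4 B=0 C=0 D=0 ZF=0 PC=1
Step 2: PC=1 exec 'MOV B, 0'. After: A=4 B=0 C=0 D=0 ZF=0 PC=2
Step 3: PC=2 exec 'MOV C, 7'. After: A=4 B=0 C=7 D=0 ZF=0 PC=3
Step 4: PC=3 exec 'MUL D, 3'. After: A=4 B=0 C=7 D=0 ZF=1 PC=4
Step 5: PC=4 exec 'MOV D, 1'. After: A=4 B=0 C=7 D=1 ZF=1 PC=5
Step 6: PC=5 exec 'SUB A, 1'. After: A=3 B=0 C=7 D=1 ZF=0 PC=6
Step 7: PC=6 exec 'JNZ 2'. After: A=3 B=0 C=7 D=1 ZF=0 PC=2
Step 8: PC=2 exec 'MOV C, 7'. After: A=3 B=0 C=7 D=1 ZF=0 PC=3
Step 9: PC=3 exec 'MUL D, 3'. After: A=3 B=0 C=7 D=3 ZF=0 PC=4
Step 10: PC=4 exec 'MOV D, 1'. After: A=3 B=0 C=7 D=1 ZF=0 PC=5
Step 11: PC=5 exec 'SUB A, 1'. After: A=2 B=0 C=7 D=1 ZF=0 PC=6
Step 12: PC=6 exec 'JNZ 2'. After: A=2 B=0 C=7 D=1 ZF=0 PC=2
Step 13: PC=2 exec 'MOV C, 7'. After: A=2 B=0 C=7 D=1 ZF=0 PC=3
Step 14: PC=3 exec 'MUL D, 3'. After: A=2 B=0 C=7 D=3 ZF=0 PC=4
Step 15: PC=4 exec 'MOV D, 1'. After: A=2 B=0 C=7 D=1 ZF=0 PC=5
Step 16: PC=5 exec 'SUB A, 1'. After: A=1 B=0 C=7 D=1 ZF=0 PC=6
Step 17: PC=6 exec 'JNZ 2'. After: A=1 B=0 C=7 D=1 ZF=0 PC=2
Step 18: PC=2 exec 'MOV C, 7'. After: A=1 B=0 C=7 D=1 ZF=0 PC=3
Step 19: PC=3 exec 'MUL D, 3'. After: A=1 B=0 C=7 D=3 ZF=0 PC=4
Step 20: PC=4 exec 'MOV D, 1'. After: A=1 B=0 C=7 D=1 ZF=0 PC=5
Step 21: PC=5 exec 'SUB A, 1'. After: A=0 B=0 C=7 D=1 ZF=1 PC=6
Step 22: PC=6 exec 'JNZ 2'. After: A=0 B=0 C=7 D=1 ZF=1 PC=7
Step 23: PC=7 exec 'MOV D, 5'. After: A=0 B=0 C=7 D=5 ZF=1 PC=8
Step 24: PC=8 exec 'MOV D, 4'. After: A=0 B=0 C=7 D=4 ZF=1 PC=9
Step 25: PC=9 exec 'MOV B, 5'. After: A=0 B=5 C=7 D=4 ZF=1 PC=10
First time PC=10: D=4

4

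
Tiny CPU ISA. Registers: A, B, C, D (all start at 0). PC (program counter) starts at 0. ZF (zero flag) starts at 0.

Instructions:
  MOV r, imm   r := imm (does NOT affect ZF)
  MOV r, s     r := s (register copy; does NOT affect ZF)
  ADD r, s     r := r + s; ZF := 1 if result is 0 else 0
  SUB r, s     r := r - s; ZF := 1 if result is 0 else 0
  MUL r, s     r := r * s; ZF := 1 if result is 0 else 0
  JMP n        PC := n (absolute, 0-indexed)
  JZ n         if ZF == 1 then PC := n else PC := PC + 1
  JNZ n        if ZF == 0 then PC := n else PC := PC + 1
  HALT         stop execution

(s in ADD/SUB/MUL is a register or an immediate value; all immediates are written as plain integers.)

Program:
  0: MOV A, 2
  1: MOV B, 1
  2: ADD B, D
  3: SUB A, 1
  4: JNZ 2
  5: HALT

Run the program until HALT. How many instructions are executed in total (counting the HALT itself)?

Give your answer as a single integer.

Answer: 9

Derivation:
Step 1: PC=0 exec 'MOV A, 2'. After: A=2 B=0 C=0 D=0 ZF=0 PC=1
Step 2: PC=1 exec 'MOV B, 1'. After: A=2 B=1 C=0 D=0 ZF=0 PC=2
Step 3: PC=2 exec 'ADD B, D'. After: A=2 B=1 C=0 D=0 ZF=0 PC=3
Step 4: PC=3 exec 'SUB A, 1'. After: A=1 B=1 C=0 D=0 ZF=0 PC=4
Step 5: PC=4 exec 'JNZ 2'. After: A=1 B=1 C=0 D=0 ZF=0 PC=2
Step 6: PC=2 exec 'ADD B, D'. After: A=1 B=1 C=0 D=0 ZF=0 PC=3
Step 7: PC=3 exec 'SUB A, 1'. After: A=0 B=1 C=0 D=0 ZF=1 PC=4
Step 8: PC=4 exec 'JNZ 2'. After: A=0 B=1 C=0 D=0 ZF=1 PC=5
Step 9: PC=5 exec 'HALT'. After: A=0 B=1 C=0 D=0 ZF=1 PC=5 HALTED
Total instructions executed: 9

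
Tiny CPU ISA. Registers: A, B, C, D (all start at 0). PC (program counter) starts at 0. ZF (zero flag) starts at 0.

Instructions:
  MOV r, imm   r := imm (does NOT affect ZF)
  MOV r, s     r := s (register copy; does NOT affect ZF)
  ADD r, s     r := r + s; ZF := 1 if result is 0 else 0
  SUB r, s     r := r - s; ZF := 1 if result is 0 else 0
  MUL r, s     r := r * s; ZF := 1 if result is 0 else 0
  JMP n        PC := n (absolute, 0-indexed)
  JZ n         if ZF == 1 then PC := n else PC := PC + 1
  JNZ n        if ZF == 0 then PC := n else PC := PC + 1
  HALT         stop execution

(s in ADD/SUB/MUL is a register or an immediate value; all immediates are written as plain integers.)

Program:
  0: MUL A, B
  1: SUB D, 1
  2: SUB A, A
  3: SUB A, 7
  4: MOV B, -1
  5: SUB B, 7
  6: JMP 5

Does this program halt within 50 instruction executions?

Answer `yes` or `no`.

Answer: no

Derivation:
Step 1: PC=0 exec 'MUL A, B'. After: A=0 B=0 C=0 D=0 ZF=1 PC=1
Step 2: PC=1 exec 'SUB D, 1'. After: A=0 B=0 C=0 D=-1 ZF=0 PC=2
Step 3: PC=2 exec 'SUB A, A'. After: A=0 B=0 C=0 D=-1 ZF=1 PC=3
Step 4: PC=3 exec 'SUB A, 7'. After: A=-7 B=0 C=0 D=-1 ZF=0 PC=4
Step 5: PC=4 exec 'MOV B, -1'. After: A=-7 B=-1 C=0 D=-1 ZF=0 PC=5
Step 6: PC=5 exec 'SUB B, 7'. After: A=-7 B=-8 C=0 D=-1 ZF=0 PC=6
Step 7: PC=6 exec 'JMP 5'. After: A=-7 B=-8 C=0 D=-1 ZF=0 PC=5
Step 8: PC=5 exec 'SUB B, 7'. After: A=-7 B=-15 C=0 D=-1 ZF=0 PC=6
Step 9: PC=6 exec 'JMP 5'. After: A=-7 B=-15 C=0 D=-1 ZF=0 PC=5
Step 10: PC=5 exec 'SUB B, 7'. After: A=-7 B=-22 C=0 D=-1 ZF=0 PC=6
Step 11: PC=6 exec 'JMP 5'. After: A=-7 B=-22 C=0 D=-1 ZF=0 PC=5
Step 12: PC=5 exec 'SUB B, 7'. After: A=-7 B=-29 C=0 D=-1 ZF=0 PC=6
Step 13: PC=6 exec 'JMP 5'. After: A=-7 B=-29 C=0 D=-1 ZF=0 PC=5
Step 14: PC=5 exec 'SUB B, 7'. After: A=-7 B=-36 C=0 D=-1 ZF=0 PC=6
Step 15: PC=6 exec 'JMP 5'. After: A=-7 B=-36 C=0 D=-1 ZF=0 PC=5
After 50 steps: not halted. PC revisits the same instructions with no path to HALT; will never halt.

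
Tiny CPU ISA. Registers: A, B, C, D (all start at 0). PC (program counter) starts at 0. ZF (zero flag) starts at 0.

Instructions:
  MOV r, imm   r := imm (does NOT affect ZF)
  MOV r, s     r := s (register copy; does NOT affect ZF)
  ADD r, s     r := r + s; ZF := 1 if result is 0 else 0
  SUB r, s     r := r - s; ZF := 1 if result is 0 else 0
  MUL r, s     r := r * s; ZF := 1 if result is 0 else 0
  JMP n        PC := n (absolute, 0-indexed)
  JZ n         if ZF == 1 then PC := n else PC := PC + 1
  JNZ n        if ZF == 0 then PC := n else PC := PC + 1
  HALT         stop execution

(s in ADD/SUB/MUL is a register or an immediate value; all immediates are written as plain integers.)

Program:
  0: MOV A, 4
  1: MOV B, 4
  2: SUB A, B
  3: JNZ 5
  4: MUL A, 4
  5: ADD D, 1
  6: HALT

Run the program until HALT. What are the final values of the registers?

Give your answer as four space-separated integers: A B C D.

Answer: 0 4 0 1

Derivation:
Step 1: PC=0 exec 'MOV A, 4'. After: A=4 B=0 C=0 D=0 ZF=0 PC=1
Step 2: PC=1 exec 'MOV B, 4'. After: A=4 B=4 C=0 D=0 ZF=0 PC=2
Step 3: PC=2 exec 'SUB A, B'. After: A=0 B=4 C=0 D=0 ZF=1 PC=3
Step 4: PC=3 exec 'JNZ 5'. After: A=0 B=4 C=0 D=0 ZF=1 PC=4
Step 5: PC=4 exec 'MUL A, 4'. After: A=0 B=4 C=0 D=0 ZF=1 PC=5
Step 6: PC=5 exec 'ADD D, 1'. After: A=0 B=4 C=0 D=1 ZF=0 PC=6
Step 7: PC=6 exec 'HALT'. After: A=0 B=4 C=0 D=1 ZF=0 PC=6 HALTED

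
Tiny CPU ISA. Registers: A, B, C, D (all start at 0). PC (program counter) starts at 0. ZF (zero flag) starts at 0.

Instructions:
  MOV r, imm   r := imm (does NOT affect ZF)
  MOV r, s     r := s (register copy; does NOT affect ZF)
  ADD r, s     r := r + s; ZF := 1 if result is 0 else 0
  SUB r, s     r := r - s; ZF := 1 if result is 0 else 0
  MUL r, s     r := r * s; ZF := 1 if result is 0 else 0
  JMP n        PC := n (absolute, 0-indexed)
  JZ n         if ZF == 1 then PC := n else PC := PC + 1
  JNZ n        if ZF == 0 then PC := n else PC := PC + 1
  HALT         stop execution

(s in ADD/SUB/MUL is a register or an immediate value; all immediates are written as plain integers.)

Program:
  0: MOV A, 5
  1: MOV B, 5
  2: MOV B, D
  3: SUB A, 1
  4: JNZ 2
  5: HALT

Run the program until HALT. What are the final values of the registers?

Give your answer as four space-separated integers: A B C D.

Answer: 0 0 0 0

Derivation:
Step 1: PC=0 exec 'MOV A, 5'. After: A=5 B=0 C=0 D=0 ZF=0 PC=1
Step 2: PC=1 exec 'MOV B, 5'. After: A=5 B=5 C=0 D=0 ZF=0 PC=2
Step 3: PC=2 exec 'MOV B, D'. After: A=5 B=0 C=0 D=0 ZF=0 PC=3
Step 4: PC=3 exec 'SUB A, 1'. After: A=4 B=0 C=0 D=0 ZF=0 PC=4
Step 5: PC=4 exec 'JNZ 2'. After: A=4 B=0 C=0 D=0 ZF=0 PC=2
Step 6: PC=2 exec 'MOV B, D'. After: A=4 B=0 C=0 D=0 ZF=0 PC=3
Step 7: PC=3 exec 'SUB A, 1'. After: A=3 B=0 C=0 D=0 ZF=0 PC=4
Step 8: PC=4 exec 'JNZ 2'. After: A=3 B=0 C=0 D=0 ZF=0 PC=2
Step 9: PC=2 exec 'MOV B, D'. After: A=3 B=0 C=0 D=0 ZF=0 PC=3
Step 10: PC=3 exec 'SUB A, 1'. After: A=2 B=0 C=0 D=0 ZF=0 PC=4
Step 11: PC=4 exec 'JNZ 2'. After: A=2 B=0 C=0 D=0 ZF=0 PC=2
Step 12: PC=2 exec 'MOV B, D'. After: A=2 B=0 C=0 D=0 ZF=0 PC=3
Step 13: PC=3 exec 'SUB A, 1'. After: A=1 B=0 C=0 D=0 ZF=0 PC=4
Step 14: PC=4 exec 'JNZ 2'. After: A=1 B=0 C=0 D=0 ZF=0 PC=2
Step 15: PC=2 exec 'MOV B, D'. After: A=1 B=0 C=0 D=0 ZF=0 PC=3
Step 16: PC=3 exec 'SUB A, 1'. After: A=0 B=0 C=0 D=0 ZF=1 PC=4
Step 17: PC=4 exec 'JNZ 2'. After: A=0 B=0 C=0 D=0 ZF=1 PC=5
Step 18: PC=5 exec 'HALT'. After: A=0 B=0 C=0 D=0 ZF=1 PC=5 HALTED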